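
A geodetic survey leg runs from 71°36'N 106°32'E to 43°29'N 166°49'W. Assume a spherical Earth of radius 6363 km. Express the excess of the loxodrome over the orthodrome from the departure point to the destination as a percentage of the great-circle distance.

Great circle: σ = 0.8415 rad → d_gc = Rσ = 5354.5 km
Rhumb: Δφ = -0.4907, Δλ = +1.5123, Δψ = -0.9760, q = Δφ/Δψ = 0.5028 → d_rh = R√(Δφ²+q²Δλ²) = 5758.6 km
Excess = (5758.6 − 5354.5) / 5354.5 = 404.1 / 5354.5 = 7.547% ≈ 7.5%

7.5%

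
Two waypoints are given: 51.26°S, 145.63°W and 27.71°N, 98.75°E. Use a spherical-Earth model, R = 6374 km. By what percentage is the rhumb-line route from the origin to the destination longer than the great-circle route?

Great circle: σ = 2.2171 rad → d_gc = Rσ = 14131.9 km
Rhumb: Δφ = +1.3783, Δλ = -2.0179, Δψ = +1.5490, q = Δφ/Δψ = 0.8898 → d_rh = R√(Δφ²+q²Δλ²) = 14427.8 km
Excess = (14427.8 − 14131.9) / 14131.9 = 295.9 / 14131.9 = 2.09% ≈ 2.1%

2.1%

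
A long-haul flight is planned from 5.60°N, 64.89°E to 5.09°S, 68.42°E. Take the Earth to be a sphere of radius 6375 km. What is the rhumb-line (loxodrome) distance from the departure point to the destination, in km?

Δψ = ln[tan(π/4+φ₂/2)/tan(π/4+φ₁/2)] = -0.1868;  Δφ = -0.1866 rad,  Δλ = +0.0616 rad
q = Δφ/Δψ = 0.9985
d = R·√(Δφ² + q²Δλ²) = 6375·0.19646 = 1252 km

1252 km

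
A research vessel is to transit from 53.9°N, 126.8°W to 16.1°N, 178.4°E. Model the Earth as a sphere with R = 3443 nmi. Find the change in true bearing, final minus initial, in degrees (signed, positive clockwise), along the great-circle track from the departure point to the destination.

At departure: θ₁ = atan2(sin Δλ cos φ₂, cos φ₁ sin φ₂ − sin φ₁ cos φ₂ cos Δλ) = 250.11°
At arrival: θ₂ = atan2(sin Δλ cos φ₁, −cos φ₂ sin φ₁ + sin φ₂ cos φ₁ cos Δλ) = 215.22°
Δθ = θ₂ − θ₁ = -34.9°

-34.9°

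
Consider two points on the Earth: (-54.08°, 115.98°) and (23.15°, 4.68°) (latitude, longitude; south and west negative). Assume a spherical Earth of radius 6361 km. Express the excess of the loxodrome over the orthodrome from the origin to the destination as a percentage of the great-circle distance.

2.7%

Great circle: σ = 2.1110 rad → d_gc = Rσ = 13428.2 km
Rhumb: Δφ = +1.3479, Δλ = -1.9426, Δψ = +1.5421, q = Δφ/Δψ = 0.8741 → d_rh = R√(Δφ²+q²Δλ²) = 13790.4 km
Excess = (13790.4 − 13428.2) / 13428.2 = 362.2 / 13428.2 = 2.70% ≈ 2.7%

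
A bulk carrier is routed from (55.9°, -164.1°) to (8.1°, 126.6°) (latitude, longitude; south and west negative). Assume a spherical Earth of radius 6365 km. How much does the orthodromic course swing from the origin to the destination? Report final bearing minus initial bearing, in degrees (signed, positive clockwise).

-43.7°

At departure: θ₁ = atan2(sin Δλ cos φ₂, cos φ₁ sin φ₂ − sin φ₁ cos φ₂ cos Δλ) = 257.18°
At arrival: θ₂ = atan2(sin Δλ cos φ₁, −cos φ₂ sin φ₁ + sin φ₂ cos φ₁ cos Δλ) = 213.52°
Δθ = θ₂ − θ₁ = -43.7°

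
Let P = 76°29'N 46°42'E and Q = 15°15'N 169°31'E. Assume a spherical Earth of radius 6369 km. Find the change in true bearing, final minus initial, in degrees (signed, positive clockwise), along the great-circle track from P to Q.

Initial bearing θ₁ = atan2(sin Δλ cos φ₂, cos φ₁ sin φ₂ − sin φ₁ cos φ₂ cos Δλ) = 54.90°
Final bearing θ₂ = (initial bearing from the destination back to the start) + 180° = 168.57°
Δθ = θ₂ − θ₁ = +113.7°

+113.7°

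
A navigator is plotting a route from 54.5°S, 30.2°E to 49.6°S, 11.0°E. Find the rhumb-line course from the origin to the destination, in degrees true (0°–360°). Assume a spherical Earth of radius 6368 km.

Δψ = ln[tan(π/4+φ₂/2)/tan(π/4+φ₁/2)] = +0.1392
Δλ = -0.3351 rad (taken the short way round)
course = atan2(Δλ, Δψ) = 292.56°

292.6°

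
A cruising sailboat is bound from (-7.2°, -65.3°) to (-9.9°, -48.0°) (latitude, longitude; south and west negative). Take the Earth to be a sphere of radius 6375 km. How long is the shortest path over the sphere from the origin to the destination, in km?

1927 km

cos σ = sin φ₁ sin φ₂ + cos φ₁ cos φ₂ cos Δλ
      = sin(-7.20°)sin(-9.90°) + cos(-7.20°)cos(-9.90°)cos(17.30°) = 0.9547
σ = 17.316° → d = Rσ = 6375·0.30223 = 1927 km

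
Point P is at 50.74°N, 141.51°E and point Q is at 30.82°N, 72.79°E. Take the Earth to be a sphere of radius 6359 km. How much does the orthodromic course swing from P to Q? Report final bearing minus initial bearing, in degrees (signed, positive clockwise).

At departure: θ₁ = atan2(sin Δλ cos φ₂, cos φ₁ sin φ₂ − sin φ₁ cos φ₂ cos Δλ) = 275.92°
At arrival: θ₂ = atan2(sin Δλ cos φ₁, −cos φ₂ sin φ₁ + sin φ₂ cos φ₁ cos Δλ) = 227.14°
Δθ = θ₂ − θ₁ = -48.8°

-48.8°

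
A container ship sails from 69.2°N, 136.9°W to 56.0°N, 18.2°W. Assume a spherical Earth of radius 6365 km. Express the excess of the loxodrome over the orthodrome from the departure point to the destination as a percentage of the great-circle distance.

17.0%

Great circle: σ = 0.8235 rad → d_gc = Rσ = 5241.7 km
Rhumb: Δφ = -0.2304, Δλ = +2.0717, Δψ = -0.5103, q = Δφ/Δψ = 0.4515 → d_rh = R√(Δφ²+q²Δλ²) = 6131.1 km
Excess = (6131.1 − 5241.7) / 5241.7 = 889.4 / 5241.7 = 16.97% ≈ 17.0%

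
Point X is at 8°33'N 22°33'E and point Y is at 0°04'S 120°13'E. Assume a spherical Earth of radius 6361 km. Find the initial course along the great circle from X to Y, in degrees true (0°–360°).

88.9°

θ = atan2( sin Δλ·cos φ₂ ,  cos φ₁ sin φ₂ − sin φ₁ cos φ₂ cos Δλ )
  = atan2(+0.9911, +0.0187) = 88.92°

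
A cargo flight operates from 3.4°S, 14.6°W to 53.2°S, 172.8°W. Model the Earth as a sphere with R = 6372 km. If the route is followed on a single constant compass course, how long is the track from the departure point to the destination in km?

15696 km

Δψ = ln[tan(π/4+φ₂/2)/tan(π/4+φ₁/2)] = -1.0413;  Δφ = -0.8692 rad,  Δλ = -2.7611 rad
q = Δφ/Δψ = 0.8347
d = R·√(Δφ² + q²Δλ²) = 6372·2.46321 = 15696 km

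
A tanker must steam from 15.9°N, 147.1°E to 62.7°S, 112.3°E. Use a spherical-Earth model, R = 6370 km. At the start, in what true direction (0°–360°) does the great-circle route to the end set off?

θ = atan2( sin Δλ·cos φ₂ ,  cos φ₁ sin φ₂ − sin φ₁ cos φ₂ cos Δλ )
  = atan2(-0.2618, -0.9578) = 195.29°

195.3°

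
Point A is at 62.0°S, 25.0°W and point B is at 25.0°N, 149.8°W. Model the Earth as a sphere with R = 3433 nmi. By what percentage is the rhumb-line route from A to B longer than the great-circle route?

Great circle: σ = 2.2344 rad → d_gc = Rσ = 7670.8 nmi
Rhumb: Δφ = +1.5184, Δλ = -2.1782, Δψ = +1.8399, q = Δφ/Δψ = 0.8253 → d_rh = R√(Δφ²+q²Δλ²) = 8078.3 nmi
Excess = (8078.3 − 7670.8) / 7670.8 = 407.5 / 7670.8 = 5.31% ≈ 5.3%

5.3%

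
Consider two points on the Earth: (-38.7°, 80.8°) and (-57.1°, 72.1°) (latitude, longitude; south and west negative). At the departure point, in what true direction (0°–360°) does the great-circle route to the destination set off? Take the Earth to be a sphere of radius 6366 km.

θ = atan2( sin Δλ·cos φ₂ ,  cos φ₁ sin φ₂ − sin φ₁ cos φ₂ cos Δλ )
  = atan2(-0.0822, -0.3196) = 194.42°

194.4°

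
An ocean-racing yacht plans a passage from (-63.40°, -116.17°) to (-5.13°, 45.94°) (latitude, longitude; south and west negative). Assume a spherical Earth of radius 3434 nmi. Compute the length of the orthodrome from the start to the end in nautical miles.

cos σ = sin φ₁ sin φ₂ + cos φ₁ cos φ₂ cos Δλ
      = sin(-63.40°)sin(-5.13°) + cos(-63.40°)cos(-5.13°)cos(162.11°) = -0.3445
σ = 110.148° → d = Rσ = 3434·1.92245 = 6602 nmi

6602 nmi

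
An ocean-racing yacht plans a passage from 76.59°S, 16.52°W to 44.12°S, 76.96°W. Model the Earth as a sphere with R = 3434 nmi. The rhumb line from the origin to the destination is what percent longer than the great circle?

Great circle: σ = 0.7085 rad → d_gc = Rσ = 2433.1 nmi
Rhumb: Δφ = +0.5667, Δλ = -1.0549, Δψ = +1.2810, q = Δφ/Δψ = 0.4424 → d_rh = R√(Δφ²+q²Δλ²) = 2521.0 nmi
Excess = (2521.0 − 2433.1) / 2433.1 = 87.9 / 2433.1 = 3.61% ≈ 3.6%

3.6%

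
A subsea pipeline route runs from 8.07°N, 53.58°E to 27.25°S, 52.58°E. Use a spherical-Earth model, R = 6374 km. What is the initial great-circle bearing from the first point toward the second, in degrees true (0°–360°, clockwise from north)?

181.5°

N = sin Δλ·cos φ₂ = -0.0155;  D = cos φ₁ sin φ₂ − sin φ₁ cos φ₂ cos Δλ = -0.5781
initial course = atan2(N, D) = 181.54°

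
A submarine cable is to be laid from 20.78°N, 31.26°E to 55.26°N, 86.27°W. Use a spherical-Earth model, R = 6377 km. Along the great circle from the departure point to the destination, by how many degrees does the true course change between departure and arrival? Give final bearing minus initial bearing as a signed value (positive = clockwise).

-93.5°

Initial bearing θ₁ = atan2(sin Δλ cos φ₂, cos φ₁ sin φ₂ − sin φ₁ cos φ₂ cos Δλ) = 329.61°
Final bearing θ₂ = (initial bearing from the destination back to the start) + 180° = 236.09°
Δθ = θ₂ − θ₁ = -93.5°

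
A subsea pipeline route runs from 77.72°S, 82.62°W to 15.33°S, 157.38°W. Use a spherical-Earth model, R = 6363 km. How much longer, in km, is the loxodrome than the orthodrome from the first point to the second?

351 km

Great circle: cos σ = sin φ₁ sin φ₂ + cos φ₁ cos φ₂ cos Δλ,  σ = 1.2532 rad → d_gc = 7974.4 km
Rhumb line: Δψ = +1.9588, q = Δφ/Δψ = 0.5559, d_rh = R√(Δφ²+q²Δλ²) = 8325.3 km
Excess = 8325.3 − 7974.4 = 350.9 ≈ 351 km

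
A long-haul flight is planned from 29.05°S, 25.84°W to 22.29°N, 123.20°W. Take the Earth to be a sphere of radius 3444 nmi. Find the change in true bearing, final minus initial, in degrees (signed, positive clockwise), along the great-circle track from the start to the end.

+8.5°

At departure: θ₁ = atan2(sin Δλ cos φ₂, cos φ₁ sin φ₂ − sin φ₁ cos φ₂ cos Δλ) = 286.63°
At arrival: θ₂ = atan2(sin Δλ cos φ₁, −cos φ₂ sin φ₁ + sin φ₂ cos φ₁ cos Δλ) = 295.14°
Δθ = θ₂ − θ₁ = +8.5°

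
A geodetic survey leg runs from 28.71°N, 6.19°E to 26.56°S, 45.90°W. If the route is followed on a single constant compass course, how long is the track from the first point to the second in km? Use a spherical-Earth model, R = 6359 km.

8273 km

Δψ = ln[tan(π/4+φ₂/2)/tan(π/4+φ₁/2)] = -1.0046;  Δφ = -0.9646 rad,  Δλ = -0.9091 rad
q = Δφ/Δψ = 0.9602
d = R·√(Δφ² + q²Δλ²) = 6359·1.30102 = 8273 km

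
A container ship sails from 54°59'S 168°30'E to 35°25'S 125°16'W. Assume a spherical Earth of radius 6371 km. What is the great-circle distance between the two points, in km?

5389 km

Haversine: a = sin²(Δφ/2)+cos φ₁ cos φ₂ sin²(Δλ/2) = 0.16846;  σ = 2·atan2(√a,√(1−a))
σ = 48.465° → d = Rσ = 6371·0.84587 = 5389 km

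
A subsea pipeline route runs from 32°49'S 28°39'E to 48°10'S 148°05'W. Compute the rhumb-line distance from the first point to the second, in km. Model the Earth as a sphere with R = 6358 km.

14902 km

Δψ = ln[tan(π/4+φ₂/2)/tan(π/4+φ₁/2)] = -0.3549;  Δφ = -0.2679 rad,  Δλ = -3.0846 rad
q = Δφ/Δψ = 0.7549
d = R·√(Δφ² + q²Δλ²) = 6358·2.34383 = 14902 km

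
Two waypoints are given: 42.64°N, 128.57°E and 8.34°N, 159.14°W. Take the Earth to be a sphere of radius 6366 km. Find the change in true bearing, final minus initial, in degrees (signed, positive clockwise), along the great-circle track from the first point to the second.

At departure: θ₁ = atan2(sin Δλ cos φ₂, cos φ₁ sin φ₂ − sin φ₁ cos φ₂ cos Δλ) = 95.89°
At arrival: θ₂ = atan2(sin Δλ cos φ₁, −cos φ₂ sin φ₁ + sin φ₂ cos φ₁ cos Δλ) = 132.31°
Δθ = θ₂ − θ₁ = +36.4°

+36.4°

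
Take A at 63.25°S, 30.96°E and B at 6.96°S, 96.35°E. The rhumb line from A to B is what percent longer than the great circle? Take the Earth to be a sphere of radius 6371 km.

2.3%

Great circle: σ = 1.2721 rad → d_gc = Rσ = 8104.6 km
Rhumb: Δφ = +0.9824, Δλ = +1.1413, Δψ = +1.3147, q = Δφ/Δψ = 0.7473 → d_rh = R√(Δφ²+q²Δλ²) = 8288.6 km
Excess = (8288.6 − 8104.6) / 8104.6 = 184.0 / 8104.6 = 2.27% ≈ 2.3%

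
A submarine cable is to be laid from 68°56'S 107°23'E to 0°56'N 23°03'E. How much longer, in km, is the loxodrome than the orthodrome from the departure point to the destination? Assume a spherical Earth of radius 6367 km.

Great circle: cos σ = sin φ₁ sin φ₂ + cos φ₁ cos φ₂ cos Δλ,  σ = 1.5505 rad → d_gc = 9872.1 km
Rhumb line: Δψ = +1.6986, q = Δφ/Δψ = 0.7179, d_rh = R√(Δφ²+q²Δλ²) = 10273.3 km
Excess = 10273.3 − 9872.1 = 401.2 ≈ 401 km

401 km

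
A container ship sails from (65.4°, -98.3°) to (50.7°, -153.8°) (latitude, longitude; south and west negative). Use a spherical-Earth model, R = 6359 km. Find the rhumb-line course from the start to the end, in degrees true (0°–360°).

243.0°

Meridional parts: M(φ₁)=+1.5231, M(φ₂)=+1.0298 → ΔM = -0.4933;  Δλ = -0.9687 rad
tan C = Δλ / ΔM = +1.9638 → C = 243.01°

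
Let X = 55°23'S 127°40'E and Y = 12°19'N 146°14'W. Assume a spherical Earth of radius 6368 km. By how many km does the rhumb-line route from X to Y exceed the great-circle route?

Great circle: cos σ = sin φ₁ sin φ₂ + cos φ₁ cos φ₂ cos Δλ,  σ = 1.7090 rad → d_gc = 10883.2 km
Rhumb line: Δψ = +1.3826, q = Δφ/Δψ = 0.8546, d_rh = R√(Δφ²+q²Δλ²) = 11113.0 km
Excess = 11113.0 − 10883.2 = 229.8 ≈ 230 km

230 km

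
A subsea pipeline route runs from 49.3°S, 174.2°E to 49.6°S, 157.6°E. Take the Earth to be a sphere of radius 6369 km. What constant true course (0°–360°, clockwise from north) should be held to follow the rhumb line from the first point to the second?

Meridional parts: M(φ₁)=-0.9918, M(φ₂)=-0.9999 → ΔM = -0.0081;  Δλ = -0.2897 rad
tan C = Δλ / ΔM = +35.9727 → C = 268.41°

268.4°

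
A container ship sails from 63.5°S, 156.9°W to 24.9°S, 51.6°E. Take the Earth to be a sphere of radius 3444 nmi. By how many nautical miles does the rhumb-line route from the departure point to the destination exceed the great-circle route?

1238 nmi

Great circle: cos σ = sin φ₁ sin φ₂ + cos φ₁ cos φ₂ cos Δλ,  σ = 1.5497 rad → d_gc = 5337.1 nmi
Rhumb line: Δψ = +0.9972, q = Δφ/Δψ = 0.6756, d_rh = R√(Δφ²+q²Δλ²) = 6575.1 nmi
Excess = 6575.1 − 5337.1 = 1238.0 ≈ 1238 nmi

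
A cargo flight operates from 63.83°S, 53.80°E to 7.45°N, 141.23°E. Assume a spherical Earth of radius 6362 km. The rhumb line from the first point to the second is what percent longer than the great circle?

3.4%

Great circle: σ = 1.6677 rad → d_gc = Rσ = 10610.0 km
Rhumb: Δφ = +1.2441, Δλ = +1.5259, Δψ = +1.5896, q = Δφ/Δψ = 0.7827 → d_rh = R√(Δφ²+q²Δλ²) = 10971.5 km
Excess = (10971.5 − 10610.0) / 10610.0 = 361.5 / 10610.0 = 3.41% ≈ 3.4%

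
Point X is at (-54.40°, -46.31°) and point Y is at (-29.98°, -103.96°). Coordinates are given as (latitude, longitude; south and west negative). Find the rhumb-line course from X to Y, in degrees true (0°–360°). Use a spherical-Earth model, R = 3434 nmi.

Meridional parts: M(φ₁)=-1.1361, M(φ₂)=-0.5489 → ΔM = +0.5872;  Δλ = -1.0062 rad
tan C = Δλ / ΔM = -1.7135 → C = 300.27°

300.3°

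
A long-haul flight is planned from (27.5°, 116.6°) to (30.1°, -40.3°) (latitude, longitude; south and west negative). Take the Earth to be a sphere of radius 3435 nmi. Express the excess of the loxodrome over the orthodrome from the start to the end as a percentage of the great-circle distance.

16.2%

Great circle: σ = 2.0650 rad → d_gc = Rσ = 7093.1 nmi
Rhumb: Δφ = +0.0454, Δλ = -2.7384, Δψ = +0.0518, q = Δφ/Δψ = 0.8762 → d_rh = R√(Δφ²+q²Δλ²) = 8243.3 nmi
Excess = (8243.3 − 7093.1) / 7093.1 = 1150.2 / 7093.1 = 16.22% ≈ 16.2%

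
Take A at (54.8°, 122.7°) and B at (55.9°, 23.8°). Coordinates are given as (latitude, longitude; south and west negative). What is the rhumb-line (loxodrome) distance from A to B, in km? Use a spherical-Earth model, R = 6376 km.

6258 km

Δψ = ln[tan(π/4+φ₂/2)/tan(π/4+φ₁/2)] = +0.0338;  Δφ = +0.0192 rad,  Δλ = -1.7261 rad
q = Δφ/Δψ = 0.5685
d = R·√(Δφ² + q²Δλ²) = 6376·0.98152 = 6258 km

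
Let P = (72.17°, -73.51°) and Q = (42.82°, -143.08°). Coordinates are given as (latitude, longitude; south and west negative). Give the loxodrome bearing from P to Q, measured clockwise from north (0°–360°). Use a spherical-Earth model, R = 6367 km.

Δψ = ln[tan(π/4+φ₂/2)/tan(π/4+φ₁/2)] = -1.0238
Δλ = -1.2142 rad (taken the short way round)
course = atan2(Δλ, Δψ) = 229.86°

229.9°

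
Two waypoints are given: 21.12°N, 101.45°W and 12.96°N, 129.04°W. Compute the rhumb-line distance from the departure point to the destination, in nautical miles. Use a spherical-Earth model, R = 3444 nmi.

Δψ = ln[tan(π/4+φ₂/2)/tan(π/4+φ₁/2)] = -0.1491;  Δφ = -0.1424 rad,  Δλ = -0.4815 rad
q = Δφ/Δψ = 0.9551
d = R·√(Δφ² + q²Δλ²) = 3444·0.48148 = 1658 nmi

1658 nmi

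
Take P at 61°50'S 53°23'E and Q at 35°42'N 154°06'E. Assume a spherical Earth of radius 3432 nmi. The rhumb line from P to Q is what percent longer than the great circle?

Great circle: σ = 2.1966 rad → d_gc = Rσ = 7538.6 nmi
Rhumb: Δφ = +1.7023, Δλ = +1.7578, Δψ = +2.0506, q = Δφ/Δψ = 0.8301 → d_rh = R√(Δφ²+q²Δλ²) = 7695.0 nmi
Excess = (7695.0 − 7538.6) / 7538.6 = 156.4 / 7538.6 = 2.07% ≈ 2.1%

2.1%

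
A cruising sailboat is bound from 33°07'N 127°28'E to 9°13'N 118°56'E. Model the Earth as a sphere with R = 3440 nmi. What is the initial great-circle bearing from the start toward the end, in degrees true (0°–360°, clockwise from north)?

θ = atan2( sin Δλ·cos φ₂ ,  cos φ₁ sin φ₂ − sin φ₁ cos φ₂ cos Δλ )
  = atan2(-0.1465, -0.3992) = 200.15°

200.1°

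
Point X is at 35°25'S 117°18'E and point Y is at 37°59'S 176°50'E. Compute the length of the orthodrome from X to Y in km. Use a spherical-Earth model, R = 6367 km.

cos σ = sin φ₁ sin φ₂ + cos φ₁ cos φ₂ cos Δλ
      = sin(-35.42°)sin(-37.98°) + cos(-35.42°)cos(-37.98°)cos(59.53°) = 0.6823
σ = 46.973° → d = Rσ = 6367·0.81983 = 5220 km

5220 km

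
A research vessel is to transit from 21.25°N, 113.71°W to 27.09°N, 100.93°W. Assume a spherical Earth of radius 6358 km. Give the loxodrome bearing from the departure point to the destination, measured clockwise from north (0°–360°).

Meridional parts: M(φ₁)=+0.3797, M(φ₂)=+0.4915 → ΔM = +0.1118;  Δλ = +0.2231 rad
tan C = Δλ / ΔM = +1.9953 → C = 63.38°

63.4°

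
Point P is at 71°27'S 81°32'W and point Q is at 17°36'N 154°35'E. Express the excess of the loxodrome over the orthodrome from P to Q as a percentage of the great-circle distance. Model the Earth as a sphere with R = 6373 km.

8.5%

Great circle: σ = 2.0440 rad → d_gc = Rσ = 13026.3 km
Rhumb: Δφ = +1.5542, Δλ = -2.1622, Δψ = +2.1242, q = Δφ/Δψ = 0.7317 → d_rh = R√(Δφ²+q²Δλ²) = 14133.4 km
Excess = (14133.4 − 13026.3) / 13026.3 = 1107.1 / 13026.3 = 8.50% ≈ 8.5%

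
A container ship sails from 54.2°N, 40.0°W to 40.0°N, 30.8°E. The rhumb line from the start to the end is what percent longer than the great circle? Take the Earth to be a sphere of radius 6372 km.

3.8%

Great circle: σ = 0.8383 rad → d_gc = Rσ = 5341.8 km
Rhumb: Δφ = -0.2478, Δλ = +1.2357, Δψ = -0.3672, q = Δφ/Δψ = 0.6749 → d_rh = R√(Δφ²+q²Δλ²) = 5543.7 km
Excess = (5543.7 − 5341.8) / 5341.8 = 201.9 / 5341.8 = 3.78% ≈ 3.8%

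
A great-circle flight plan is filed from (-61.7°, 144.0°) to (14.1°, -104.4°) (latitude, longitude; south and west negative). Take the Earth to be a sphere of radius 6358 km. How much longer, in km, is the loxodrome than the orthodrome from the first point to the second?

Great circle: cos σ = sin φ₁ sin φ₂ + cos φ₁ cos φ₂ cos Δλ,  σ = 1.9647 rad → d_gc = 12491.3 km
Rhumb line: Δψ = +1.6265, q = Δφ/Δψ = 0.8134, d_rh = R√(Δφ²+q²Δλ²) = 13123.1 km
Excess = 13123.1 − 12491.3 = 631.8 ≈ 632 km

632 km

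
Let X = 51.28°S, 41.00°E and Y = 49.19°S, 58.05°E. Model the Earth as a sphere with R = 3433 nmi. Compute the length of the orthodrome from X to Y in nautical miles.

Haversine: a = sin²(Δφ/2)+cos φ₁ cos φ₂ sin²(Δλ/2) = 0.00932;  σ = 2·atan2(√a,√(1−a))
σ = 11.078° → d = Rσ = 3433·0.19334 = 664 nmi

664 nmi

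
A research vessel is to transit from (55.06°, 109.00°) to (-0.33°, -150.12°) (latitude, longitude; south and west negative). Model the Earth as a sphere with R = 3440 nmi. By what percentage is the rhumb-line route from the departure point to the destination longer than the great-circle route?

Great circle: σ = 1.6839 rad → d_gc = Rσ = 5792.5 nmi
Rhumb: Δφ = -0.9667, Δλ = +1.7607, Δψ = -1.1618, q = Δφ/Δψ = 0.8321 → d_rh = R√(Δφ²+q²Δλ²) = 6038.1 nmi
Excess = (6038.1 − 5792.5) / 5792.5 = 245.6 / 5792.5 = 4.24% ≈ 4.2%

4.2%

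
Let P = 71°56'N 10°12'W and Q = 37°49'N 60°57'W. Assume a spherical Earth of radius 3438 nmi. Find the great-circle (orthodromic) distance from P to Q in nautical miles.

Haversine: a = sin²(Δφ/2)+cos φ₁ cos φ₂ sin²(Δλ/2) = 0.13104;  σ = 2·atan2(√a,√(1−a))
σ = 42.446° → d = Rσ = 3438·0.74082 = 2547 nmi

2547 nmi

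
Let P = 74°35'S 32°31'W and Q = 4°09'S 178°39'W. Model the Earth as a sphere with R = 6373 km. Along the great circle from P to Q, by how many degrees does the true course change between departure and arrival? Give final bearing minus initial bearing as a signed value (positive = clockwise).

+137.2°

Initial bearing θ₁ = atan2(sin Δλ cos φ₂, cos φ₁ sin φ₂ − sin φ₁ cos φ₂ cos Δλ) = 214.21°
Final bearing θ₂ = (initial bearing from the destination back to the start) + 180° = 351.38°
Δθ = θ₂ − θ₁ = +137.2°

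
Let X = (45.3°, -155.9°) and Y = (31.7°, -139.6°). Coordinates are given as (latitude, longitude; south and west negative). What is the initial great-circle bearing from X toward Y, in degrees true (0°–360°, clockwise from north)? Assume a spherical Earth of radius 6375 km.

131.4°

N = sin Δλ·cos φ₂ = +0.2388;  D = cos φ₁ sin φ₂ − sin φ₁ cos φ₂ cos Δλ = -0.2108
initial course = atan2(N, D) = 131.44°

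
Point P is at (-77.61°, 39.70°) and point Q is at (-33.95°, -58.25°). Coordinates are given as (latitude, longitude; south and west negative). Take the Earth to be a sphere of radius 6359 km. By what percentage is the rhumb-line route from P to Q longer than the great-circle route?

9.4%

Great circle: σ = 1.0230 rad → d_gc = Rσ = 6505.0 km
Rhumb: Δφ = +0.7620, Δλ = -1.7096, Δψ = +1.5900, q = Δφ/Δψ = 0.4793 → d_rh = R√(Δφ²+q²Δλ²) = 7115.1 km
Excess = (7115.1 − 6505.0) / 6505.0 = 610.1 / 6505.0 = 9.38% ≈ 9.4%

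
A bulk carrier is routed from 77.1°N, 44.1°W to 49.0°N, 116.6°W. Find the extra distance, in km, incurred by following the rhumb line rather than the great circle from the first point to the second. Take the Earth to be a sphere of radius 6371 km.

238 km

Great circle: cos σ = sin φ₁ sin φ₂ + cos φ₁ cos φ₂ cos Δλ,  σ = 0.6766 rad → d_gc = 4310.6 km
Rhumb line: Δψ = -1.1961, q = Δφ/Δψ = 0.4100, d_rh = R√(Δφ²+q²Δλ²) = 4548.6 km
Excess = 4548.6 − 4310.6 = 238.0 ≈ 238 km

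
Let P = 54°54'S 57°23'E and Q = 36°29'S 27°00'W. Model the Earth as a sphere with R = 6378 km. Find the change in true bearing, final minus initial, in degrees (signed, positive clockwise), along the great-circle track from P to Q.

+66.6°

At departure: θ₁ = atan2(sin Δλ cos φ₂, cos φ₁ sin φ₂ − sin φ₁ cos φ₂ cos Δλ) = 250.87°
At arrival: θ₂ = atan2(sin Δλ cos φ₁, −cos φ₂ sin φ₁ + sin φ₂ cos φ₁ cos Δλ) = 317.49°
Δθ = θ₂ − θ₁ = +66.6°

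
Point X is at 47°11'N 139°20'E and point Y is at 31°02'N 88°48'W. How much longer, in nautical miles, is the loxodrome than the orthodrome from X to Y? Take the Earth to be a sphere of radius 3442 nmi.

Great circle: cos σ = sin φ₁ sin φ₂ + cos φ₁ cos φ₂ cos Δλ,  σ = 1.5813 rad → d_gc = 5442.9 nmi
Rhumb line: Δψ = -0.3661, q = Δφ/Δψ = 0.7699, d_rh = R√(Δφ²+q²Δλ²) = 6176.1 nmi
Excess = 6176.1 − 5442.9 = 733.2 ≈ 733 nmi

733 nmi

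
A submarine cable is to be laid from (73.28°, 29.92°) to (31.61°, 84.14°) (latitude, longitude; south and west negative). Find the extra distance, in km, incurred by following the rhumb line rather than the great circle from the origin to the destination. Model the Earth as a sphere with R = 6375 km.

139 km

Great circle: cos σ = sin φ₁ sin φ₂ + cos φ₁ cos φ₂ cos Δλ,  σ = 0.8695 rad → d_gc = 5542.9 km
Rhumb line: Δψ = -1.3356, q = Δφ/Δψ = 0.5445, d_rh = R√(Δφ²+q²Δλ²) = 5682.2 km
Excess = 5682.2 − 5542.9 = 139.3 ≈ 139 km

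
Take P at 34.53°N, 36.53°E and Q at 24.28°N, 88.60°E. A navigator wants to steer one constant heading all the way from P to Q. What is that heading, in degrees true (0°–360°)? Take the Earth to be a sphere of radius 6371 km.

Meridional parts: M(φ₁)=+0.6429, M(φ₂)=+0.4370 → ΔM = -0.2058;  Δλ = +0.9088 rad
tan C = Δλ / ΔM = -4.4159 → C = 102.76°

102.8°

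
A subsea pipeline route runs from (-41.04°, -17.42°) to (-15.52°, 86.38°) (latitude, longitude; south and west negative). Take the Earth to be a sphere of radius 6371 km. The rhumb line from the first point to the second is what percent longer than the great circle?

Great circle: σ = 1.5685 rad → d_gc = Rσ = 9992.7 km
Rhumb: Δφ = +0.4454, Δλ = +1.8117, Δψ = +0.5125, q = Δφ/Δψ = 0.8690 → d_rh = R√(Δφ²+q²Δλ²) = 10424.0 km
Excess = (10424.0 − 9992.7) / 9992.7 = 431.3 / 9992.7 = 4.32% ≈ 4.3%

4.3%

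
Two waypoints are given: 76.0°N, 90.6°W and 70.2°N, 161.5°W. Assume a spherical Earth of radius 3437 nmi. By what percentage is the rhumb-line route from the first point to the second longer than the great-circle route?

Great circle: σ = 0.3489 rad → d_gc = Rσ = 1199.2 nmi
Rhumb: Δφ = -0.1012, Δλ = -1.2374, Δψ = -0.3517, q = Δφ/Δψ = 0.2879 → d_rh = R√(Δφ²+q²Δλ²) = 1272.8 nmi
Excess = (1272.8 − 1199.2) / 1199.2 = 73.6 / 1199.2 = 6.14% ≈ 6.1%

6.1%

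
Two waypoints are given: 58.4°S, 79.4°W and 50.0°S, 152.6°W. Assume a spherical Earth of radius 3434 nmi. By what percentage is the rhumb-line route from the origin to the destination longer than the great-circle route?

4.9%

Great circle: σ = 0.7230 rad → d_gc = Rσ = 2482.9 nmi
Rhumb: Δφ = +0.1466, Δλ = -1.2776, Δψ = +0.2517, q = Δφ/Δψ = 0.5824 → d_rh = R√(Δφ²+q²Δλ²) = 2604.3 nmi
Excess = (2604.3 − 2482.9) / 2482.9 = 121.4 / 2482.9 = 4.89% ≈ 4.9%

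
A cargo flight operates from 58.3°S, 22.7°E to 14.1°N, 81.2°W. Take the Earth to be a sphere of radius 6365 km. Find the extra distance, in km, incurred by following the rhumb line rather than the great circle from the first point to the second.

444 km

Great circle: cos σ = sin φ₁ sin φ₂ + cos φ₁ cos φ₂ cos Δλ,  σ = 1.9068 rad → d_gc = 12136.7 km
Rhumb line: Δψ = +1.5077, q = Δφ/Δψ = 0.8381, d_rh = R√(Δφ²+q²Δλ²) = 12580.5 km
Excess = 12580.5 − 12136.7 = 443.8 ≈ 444 km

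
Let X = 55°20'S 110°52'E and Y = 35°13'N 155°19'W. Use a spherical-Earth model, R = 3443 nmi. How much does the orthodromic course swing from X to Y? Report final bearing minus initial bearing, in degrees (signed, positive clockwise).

-29.7°

Initial bearing θ₁ = atan2(sin Δλ cos φ₂, cos φ₁ sin φ₂ − sin φ₁ cos φ₂ cos Δλ) = 70.84°
Final bearing θ₂ = (initial bearing from the destination back to the start) + 180° = 41.12°
Δθ = θ₂ − θ₁ = -29.7°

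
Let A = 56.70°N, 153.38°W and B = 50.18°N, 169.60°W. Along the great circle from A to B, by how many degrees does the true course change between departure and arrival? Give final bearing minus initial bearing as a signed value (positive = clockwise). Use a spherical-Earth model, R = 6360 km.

-13.1°

At departure: θ₁ = atan2(sin Δλ cos φ₂, cos φ₁ sin φ₂ − sin φ₁ cos φ₂ cos Δλ) = 242.72°
At arrival: θ₂ = atan2(sin Δλ cos φ₁, −cos φ₂ sin φ₁ + sin φ₂ cos φ₁ cos Δλ) = 229.64°
Δθ = θ₂ − θ₁ = -13.1°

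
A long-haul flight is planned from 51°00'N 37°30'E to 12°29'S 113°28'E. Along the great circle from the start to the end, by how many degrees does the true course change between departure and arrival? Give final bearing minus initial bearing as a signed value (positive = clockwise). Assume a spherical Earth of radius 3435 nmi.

At departure: θ₁ = atan2(sin Δλ cos φ₂, cos φ₁ sin φ₂ − sin φ₁ cos φ₂ cos Δλ) = 108.67°
At arrival: θ₂ = atan2(sin Δλ cos φ₁, −cos φ₂ sin φ₁ + sin φ₂ cos φ₁ cos Δλ) = 142.36°
Δθ = θ₂ − θ₁ = +33.7°

+33.7°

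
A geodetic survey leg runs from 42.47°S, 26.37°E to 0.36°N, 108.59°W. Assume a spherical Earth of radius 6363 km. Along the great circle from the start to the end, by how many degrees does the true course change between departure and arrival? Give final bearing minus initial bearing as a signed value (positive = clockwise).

+85.9°

At departure: θ₁ = atan2(sin Δλ cos φ₂, cos φ₁ sin φ₂ − sin φ₁ cos φ₂ cos Δλ) = 236.27°
At arrival: θ₂ = atan2(sin Δλ cos φ₁, −cos φ₂ sin φ₁ + sin φ₂ cos φ₁ cos Δλ) = 322.16°
Δθ = θ₂ − θ₁ = +85.9°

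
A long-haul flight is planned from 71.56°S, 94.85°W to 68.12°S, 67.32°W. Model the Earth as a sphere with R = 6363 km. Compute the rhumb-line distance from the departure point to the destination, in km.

Δψ = ln[tan(π/4+φ₂/2)/tan(π/4+φ₁/2)] = +0.1746;  Δφ = +0.0600 rad,  Δλ = +0.4805 rad
q = Δφ/Δψ = 0.3438
d = R·√(Δφ² + q²Δλ²) = 6363·0.17577 = 1118 km

1118 km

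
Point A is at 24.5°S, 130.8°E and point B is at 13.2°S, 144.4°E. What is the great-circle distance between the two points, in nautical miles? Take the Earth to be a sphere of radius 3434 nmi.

1025 nmi

cos σ = sin φ₁ sin φ₂ + cos φ₁ cos φ₂ cos Δλ
      = sin(-24.50°)sin(-13.20°) + cos(-24.50°)cos(-13.20°)cos(13.60°) = 0.9558
σ = 17.104° → d = Rσ = 3434·0.29851 = 1025 nmi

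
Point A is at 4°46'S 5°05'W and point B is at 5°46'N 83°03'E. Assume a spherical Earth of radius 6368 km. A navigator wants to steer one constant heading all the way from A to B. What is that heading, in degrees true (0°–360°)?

Meridional parts: M(φ₁)=-0.0833, M(φ₂)=+0.1008 → ΔM = +0.1841;  Δλ = +1.5382 rad
tan C = Δλ / ΔM = +8.3550 → C = 83.17°

83.2°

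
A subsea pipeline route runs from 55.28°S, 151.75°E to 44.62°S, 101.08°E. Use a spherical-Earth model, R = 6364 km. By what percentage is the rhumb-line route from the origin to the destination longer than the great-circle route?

Great circle: σ = 0.5840 rad → d_gc = Rσ = 3716.4 km
Rhumb: Δφ = +0.1861, Δλ = -0.8844, Δψ = +0.2908, q = Δφ/Δψ = 0.6399 → d_rh = R√(Δφ²+q²Δλ²) = 3790.9 km
Excess = (3790.9 − 3716.4) / 3716.4 = 74.5 / 3716.4 = 2.00% ≈ 2.0%

2.0%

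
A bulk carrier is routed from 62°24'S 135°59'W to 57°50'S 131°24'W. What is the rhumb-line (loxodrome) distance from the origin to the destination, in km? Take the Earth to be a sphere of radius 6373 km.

568 km

Rhumb course C = atan2(Δλ, Δψ) with Δψ = ln[tan(π/4+φ₂/2)/tan(π/4+φ₁/2)] = +0.1603, Δλ = +0.0800 → C = 26.52°
d = R·|Δφ| / |cos C| = 6373·0.07970 / 0.89474 = 568 km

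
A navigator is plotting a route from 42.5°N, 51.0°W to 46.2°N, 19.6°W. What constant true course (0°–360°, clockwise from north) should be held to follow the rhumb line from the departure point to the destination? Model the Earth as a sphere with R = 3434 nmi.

Meridional parts: M(φ₁)=+0.8210, M(φ₂)=+0.9113 → ΔM = +0.0904;  Δλ = +0.5480 rad
tan C = Δλ / ΔM = +6.0655 → C = 80.64°

80.6°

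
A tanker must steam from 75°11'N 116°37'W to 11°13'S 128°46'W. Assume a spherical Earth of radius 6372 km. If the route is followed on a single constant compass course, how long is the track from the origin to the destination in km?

9652 km

Rhumb course C = atan2(Δλ, Δψ) with Δψ = ln[tan(π/4+φ₂/2)/tan(π/4+φ₁/2)] = -2.2371, Δλ = -0.2121 → C = 185.42°
d = R·|Δφ| / |cos C| = 6372·1.50796 / 0.99554 = 9652 km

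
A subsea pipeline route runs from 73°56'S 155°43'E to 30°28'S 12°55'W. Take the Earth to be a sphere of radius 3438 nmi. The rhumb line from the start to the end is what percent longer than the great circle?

34.4%

Great circle: σ = 1.3146 rad → d_gc = Rσ = 4519.7 nmi
Rhumb: Δφ = +0.7586, Δλ = -2.9432, Δψ = +1.3993, q = Δφ/Δψ = 0.5421 → d_rh = R√(Δφ²+q²Δλ²) = 6074.3 nmi
Excess = (6074.3 − 4519.7) / 4519.7 = 1554.6 / 4519.7 = 34.40% ≈ 34.4%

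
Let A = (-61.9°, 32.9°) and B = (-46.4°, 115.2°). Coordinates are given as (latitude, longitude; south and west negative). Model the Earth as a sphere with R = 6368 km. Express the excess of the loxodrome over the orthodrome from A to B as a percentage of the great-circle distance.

6.3%

Great circle: σ = 0.8198 rad → d_gc = Rσ = 5220.8 km
Rhumb: Δφ = +0.2705, Δλ = +1.4364, Δψ = +0.4689, q = Δφ/Δψ = 0.5769 → d_rh = R√(Δφ²+q²Δλ²) = 5551.2 km
Excess = (5551.2 − 5220.8) / 5220.8 = 330.4 / 5220.8 = 6.33% ≈ 6.3%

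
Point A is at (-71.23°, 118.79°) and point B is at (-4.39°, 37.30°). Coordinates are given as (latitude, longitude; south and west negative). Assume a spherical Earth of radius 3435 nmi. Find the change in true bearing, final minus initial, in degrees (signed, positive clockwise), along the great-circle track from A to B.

Initial bearing θ₁ = atan2(sin Δλ cos φ₂, cos φ₁ sin φ₂ − sin φ₁ cos φ₂ cos Δλ) = 276.66°
Final bearing θ₂ = (initial bearing from the destination back to the start) + 180° = 341.30°
Δθ = θ₂ − θ₁ = +64.6°

+64.6°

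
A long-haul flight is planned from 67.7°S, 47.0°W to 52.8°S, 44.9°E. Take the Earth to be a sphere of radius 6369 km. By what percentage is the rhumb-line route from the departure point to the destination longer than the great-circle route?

9.1%

Great circle: σ = 0.7534 rad → d_gc = Rσ = 4798.6 km
Rhumb: Δφ = +0.2601, Δλ = +1.6040, Δψ = +0.5350, q = Δφ/Δψ = 0.4861 → d_rh = R√(Δφ²+q²Δλ²) = 5234.5 km
Excess = (5234.5 − 4798.6) / 4798.6 = 435.9 / 4798.6 = 9.08% ≈ 9.1%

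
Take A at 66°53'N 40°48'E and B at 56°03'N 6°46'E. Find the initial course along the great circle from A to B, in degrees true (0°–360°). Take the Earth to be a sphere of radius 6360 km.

252.3°

N = sin Δλ·cos φ₂ = -0.3126;  D = cos φ₁ sin φ₂ − sin φ₁ cos φ₂ cos Δλ = -0.1000
initial course = atan2(N, D) = 252.26°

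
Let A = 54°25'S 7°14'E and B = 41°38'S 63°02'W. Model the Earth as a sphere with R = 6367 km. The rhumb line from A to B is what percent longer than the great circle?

3.8%

Great circle: σ = 0.8132 rad → d_gc = Rσ = 5177.9 km
Rhumb: Δφ = +0.2231, Δλ = -1.2264, Δψ = +0.3360, q = Δφ/Δψ = 0.6640 → d_rh = R√(Δφ²+q²Δλ²) = 5375.6 km
Excess = (5375.6 − 5177.9) / 5177.9 = 197.7 / 5177.9 = 3.82% ≈ 3.8%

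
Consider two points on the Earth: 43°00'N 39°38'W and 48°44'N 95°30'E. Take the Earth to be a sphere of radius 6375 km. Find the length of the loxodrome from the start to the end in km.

10476 km

Rhumb course C = atan2(Δλ, Δψ) with Δψ = ln[tan(π/4+φ₂/2)/tan(π/4+φ₁/2)] = +0.1439, Δλ = +2.3585 → C = 86.51°
d = R·|Δφ| / |cos C| = 6375·0.10007 / 0.06090 = 10476 km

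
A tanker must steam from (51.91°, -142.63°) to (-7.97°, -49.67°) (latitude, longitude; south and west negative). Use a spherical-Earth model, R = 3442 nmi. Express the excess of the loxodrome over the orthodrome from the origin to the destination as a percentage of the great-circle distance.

2.5%

Great circle: σ = 1.7119 rad → d_gc = Rσ = 5892.5 nmi
Rhumb: Δφ = -1.0451, Δλ = +1.6225, Δψ = -1.2032, q = Δφ/Δψ = 0.8686 → d_rh = R√(Δφ²+q²Δλ²) = 6039.1 nmi
Excess = (6039.1 − 5892.5) / 5892.5 = 146.6 / 5892.5 = 2.49% ≈ 2.5%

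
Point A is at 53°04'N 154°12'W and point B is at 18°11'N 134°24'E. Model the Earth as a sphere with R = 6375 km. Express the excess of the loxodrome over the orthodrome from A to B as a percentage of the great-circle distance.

2.6%

Great circle: σ = 1.1246 rad → d_gc = Rσ = 7169.4 km
Rhumb: Δφ = -0.6088, Δλ = -1.2462, Δψ = -0.7739, q = Δφ/Δψ = 0.7867 → d_rh = R√(Δφ²+q²Δλ²) = 7356.6 km
Excess = (7356.6 − 7169.4) / 7169.4 = 187.2 / 7169.4 = 2.61% ≈ 2.6%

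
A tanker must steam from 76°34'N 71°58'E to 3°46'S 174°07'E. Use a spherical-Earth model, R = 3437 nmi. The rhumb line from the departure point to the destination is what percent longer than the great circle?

Great circle: σ = 1.6837 rad → d_gc = Rσ = 5787.0 nmi
Rhumb: Δφ = -1.4021, Δλ = +1.7829, Δψ = -2.2048, q = Δφ/Δψ = 0.6359 → d_rh = R√(Δφ²+q²Δλ²) = 6197.3 nmi
Excess = (6197.3 − 5787.0) / 5787.0 = 410.3 / 5787.0 = 7.09% ≈ 7.1%

7.1%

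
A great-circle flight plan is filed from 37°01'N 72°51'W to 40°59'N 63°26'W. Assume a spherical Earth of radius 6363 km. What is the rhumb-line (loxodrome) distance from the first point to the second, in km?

924 km

Δψ = ln[tan(π/4+φ₂/2)/tan(π/4+φ₁/2)] = +0.0891;  Δφ = +0.0692 rad,  Δλ = +0.1644 rad
q = Δφ/Δψ = 0.7768
d = R·√(Δφ² + q²Δλ²) = 6363·0.14523 = 924 km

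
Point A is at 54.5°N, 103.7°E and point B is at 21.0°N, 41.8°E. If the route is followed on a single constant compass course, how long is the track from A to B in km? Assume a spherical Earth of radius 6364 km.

6444 km

Rhumb course C = atan2(Δλ, Δψ) with Δψ = ln[tan(π/4+φ₂/2)/tan(π/4+φ₁/2)] = -0.7641, Δλ = -1.0804 → C = 234.73°
d = R·|Δφ| / |cos C| = 6364·0.58469 / 0.57744 = 6444 km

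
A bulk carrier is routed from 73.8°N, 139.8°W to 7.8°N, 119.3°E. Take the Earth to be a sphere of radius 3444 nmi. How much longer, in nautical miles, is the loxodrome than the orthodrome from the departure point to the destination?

Great circle: cos σ = sin φ₁ sin φ₂ + cos φ₁ cos φ₂ cos Δλ,  σ = 1.4927 rad → d_gc = 5140.7 nmi
Rhumb line: Δψ = -1.8131, q = Δφ/Δψ = 0.6353, d_rh = R√(Δφ²+q²Δλ²) = 5530.5 nmi
Excess = 5530.5 − 5140.7 = 389.8 ≈ 390 nmi

390 nmi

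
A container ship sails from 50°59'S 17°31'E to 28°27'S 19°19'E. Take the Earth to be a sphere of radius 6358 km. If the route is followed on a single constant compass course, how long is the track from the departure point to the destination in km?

Δψ = ln[tan(π/4+φ₂/2)/tan(π/4+φ₁/2)] = +0.5194;  Δφ = +0.3933 rad,  Δλ = +0.0314 rad
q = Δφ/Δψ = 0.7572
d = R·√(Δφ² + q²Δλ²) = 6358·0.39400 = 2505 km

2505 km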